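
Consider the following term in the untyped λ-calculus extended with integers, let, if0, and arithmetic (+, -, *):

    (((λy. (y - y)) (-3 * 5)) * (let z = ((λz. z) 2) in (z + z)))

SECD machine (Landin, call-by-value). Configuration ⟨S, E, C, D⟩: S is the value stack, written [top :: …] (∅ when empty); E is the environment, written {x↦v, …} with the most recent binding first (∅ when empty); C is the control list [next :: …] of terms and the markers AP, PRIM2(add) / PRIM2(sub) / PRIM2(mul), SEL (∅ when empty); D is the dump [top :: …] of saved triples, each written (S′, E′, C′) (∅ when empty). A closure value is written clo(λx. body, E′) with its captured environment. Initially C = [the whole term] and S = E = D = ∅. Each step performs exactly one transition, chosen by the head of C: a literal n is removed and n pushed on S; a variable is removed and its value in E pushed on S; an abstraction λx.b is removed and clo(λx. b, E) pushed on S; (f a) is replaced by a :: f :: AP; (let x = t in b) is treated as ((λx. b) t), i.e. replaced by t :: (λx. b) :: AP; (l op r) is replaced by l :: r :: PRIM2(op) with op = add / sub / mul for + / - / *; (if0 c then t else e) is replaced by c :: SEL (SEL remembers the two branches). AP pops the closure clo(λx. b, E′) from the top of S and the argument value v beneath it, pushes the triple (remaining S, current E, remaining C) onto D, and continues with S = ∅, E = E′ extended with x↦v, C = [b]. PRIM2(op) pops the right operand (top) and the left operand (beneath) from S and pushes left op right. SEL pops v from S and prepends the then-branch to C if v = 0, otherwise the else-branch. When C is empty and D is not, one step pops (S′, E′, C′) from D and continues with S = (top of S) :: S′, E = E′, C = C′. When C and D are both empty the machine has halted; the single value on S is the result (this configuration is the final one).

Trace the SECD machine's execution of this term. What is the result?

[0] <S=∅, E=∅, C=[(((λy. (y - y)) (-3 * 5)) * (let z = ((λz. z) 2) in (z + z)))], D=∅>
[1] <S=∅, E=∅, C=[((λy. (y - y)) (-3 * 5)) :: (let z = ((λz. z) 2) in (z + z)) :: PRIM2(mul)], D=∅>
[2] <S=∅, E=∅, C=[(-3 * 5) :: (λy. (y - y)) :: AP :: (let z = ((λz. z) 2) in (z + z)) :: PRIM2(mul)], D=∅>
[3] <S=∅, E=∅, C=[-3 :: 5 :: PRIM2(mul) :: (λy. (y - y)) :: AP :: (let z = ((λz. z) 2) in (z + z)) :: PRIM2(mul)], D=∅>
[4] <S=[-3], E=∅, C=[5 :: PRIM2(mul) :: (λy. (y - y)) :: AP :: (let z = ((λz. z) 2) in (z + z)) :: PRIM2(mul)], D=∅>
[5] <S=[5 :: -3], E=∅, C=[PRIM2(mul) :: (λy. (y - y)) :: AP :: (let z = ((λz. z) 2) in (z + z)) :: PRIM2(mul)], D=∅>
[6] <S=[-15], E=∅, C=[(λy. (y - y)) :: AP :: (let z = ((λz. z) 2) in (z + z)) :: PRIM2(mul)], D=∅>
[7] <S=[clo(λy. (y - y), ∅) :: -15], E=∅, C=[AP :: (let z = ((λz. z) 2) in (z + z)) :: PRIM2(mul)], D=∅>
[8] <S=∅, E={y↦-15}, C=[(y - y)], D=[(∅, ∅, [(let z = ((λz. z) 2) in (z + z)) :: PRIM2(mul)])]>
[9] <S=∅, E={y↦-15}, C=[y :: y :: PRIM2(sub)], D=[(∅, ∅, [(let z = ((λz. z) 2) in (z + z)) :: PRIM2(mul)])]>
[10] <S=[-15], E={y↦-15}, C=[y :: PRIM2(sub)], D=[(∅, ∅, [(let z = ((λz. z) 2) in (z + z)) :: PRIM2(mul)])]>
[11] <S=[-15 :: -15], E={y↦-15}, C=[PRIM2(sub)], D=[(∅, ∅, [(let z = ((λz. z) 2) in (z + z)) :: PRIM2(mul)])]>
[12] <S=[0], E={y↦-15}, C=∅, D=[(∅, ∅, [(let z = ((λz. z) 2) in (z + z)) :: PRIM2(mul)])]>
[13] <S=[0], E=∅, C=[(let z = ((λz. z) 2) in (z + z)) :: PRIM2(mul)], D=∅>
[14] <S=[0], E=∅, C=[((λz. z) 2) :: (λz. (z + z)) :: AP :: PRIM2(mul)], D=∅>
[15] <S=[0], E=∅, C=[2 :: (λz. z) :: AP :: (λz. (z + z)) :: AP :: PRIM2(mul)], D=∅>
[16] <S=[2 :: 0], E=∅, C=[(λz. z) :: AP :: (λz. (z + z)) :: AP :: PRIM2(mul)], D=∅>
[17] <S=[clo(λz. z, ∅) :: 2 :: 0], E=∅, C=[AP :: (λz. (z + z)) :: AP :: PRIM2(mul)], D=∅>
[18] <S=∅, E={z↦2}, C=[z], D=[([0], ∅, [(λz. (z + z)) :: AP :: PRIM2(mul)])]>
[19] <S=[2], E={z↦2}, C=∅, D=[([0], ∅, [(λz. (z + z)) :: AP :: PRIM2(mul)])]>
[20] <S=[2 :: 0], E=∅, C=[(λz. (z + z)) :: AP :: PRIM2(mul)], D=∅>
[21] <S=[clo(λz. (z + z), ∅) :: 2 :: 0], E=∅, C=[AP :: PRIM2(mul)], D=∅>
[22] <S=∅, E={z↦2}, C=[(z + z)], D=[([0], ∅, [PRIM2(mul)])]>
[23] <S=∅, E={z↦2}, C=[z :: z :: PRIM2(add)], D=[([0], ∅, [PRIM2(mul)])]>
[24] <S=[2], E={z↦2}, C=[z :: PRIM2(add)], D=[([0], ∅, [PRIM2(mul)])]>
[25] <S=[2 :: 2], E={z↦2}, C=[PRIM2(add)], D=[([0], ∅, [PRIM2(mul)])]>
[26] <S=[4], E={z↦2}, C=∅, D=[([0], ∅, [PRIM2(mul)])]>
[27] <S=[4 :: 0], E=∅, C=[PRIM2(mul)], D=∅>
[28] <S=[0], E=∅, C=∅, D=∅>
→ final value 0

Answer: 0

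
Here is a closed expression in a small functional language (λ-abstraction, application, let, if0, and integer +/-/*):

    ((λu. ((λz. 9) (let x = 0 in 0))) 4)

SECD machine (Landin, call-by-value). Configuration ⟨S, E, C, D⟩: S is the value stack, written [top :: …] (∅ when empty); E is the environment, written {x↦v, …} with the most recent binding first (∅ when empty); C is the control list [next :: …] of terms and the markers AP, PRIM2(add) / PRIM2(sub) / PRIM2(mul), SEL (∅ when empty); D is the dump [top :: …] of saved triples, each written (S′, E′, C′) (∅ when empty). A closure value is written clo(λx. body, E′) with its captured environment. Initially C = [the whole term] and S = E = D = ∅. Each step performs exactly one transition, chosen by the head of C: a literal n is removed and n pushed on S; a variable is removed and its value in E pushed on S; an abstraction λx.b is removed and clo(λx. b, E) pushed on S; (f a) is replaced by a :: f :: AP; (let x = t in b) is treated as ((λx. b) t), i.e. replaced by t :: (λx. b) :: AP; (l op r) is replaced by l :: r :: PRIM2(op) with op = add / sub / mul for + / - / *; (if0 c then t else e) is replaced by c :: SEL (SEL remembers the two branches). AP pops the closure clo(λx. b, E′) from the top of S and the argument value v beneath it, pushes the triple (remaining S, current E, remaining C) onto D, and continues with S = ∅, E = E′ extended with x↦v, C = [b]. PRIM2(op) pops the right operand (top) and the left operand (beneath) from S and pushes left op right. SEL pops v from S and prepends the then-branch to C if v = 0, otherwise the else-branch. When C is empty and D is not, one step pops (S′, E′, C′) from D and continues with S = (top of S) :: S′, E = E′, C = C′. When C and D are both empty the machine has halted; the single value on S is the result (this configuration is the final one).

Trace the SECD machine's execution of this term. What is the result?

Answer: 9

Derivation:
step 0: [S=∅ | E=∅ | C=[((λu. ((λz. 9) (let x = 0 in 0))) 4)] | D=∅]
step 1: [S=∅ | E=∅ | C=[4 :: (λu. ((λz. 9) (let x = 0 in 0))) :: AP] | D=∅]
step 2: [S=[4] | E=∅ | C=[(λu. ((λz. 9) (let x = 0 in 0))) :: AP] | D=∅]
step 3: [S=[clo(λu. ((λz. 9) (let x = 0 in 0)), ∅) :: 4] | E=∅ | C=[AP] | D=∅]
step 4: [S=∅ | E={u↦4} | C=[((λz. 9) (let x = 0 in 0))] | D=[(∅, ∅, ∅)]]
step 5: [S=∅ | E={u↦4} | C=[(let x = 0 in 0) :: (λz. 9) :: AP] | D=[(∅, ∅, ∅)]]
step 6: [S=∅ | E={u↦4} | C=[0 :: (λx. 0) :: AP :: (λz. 9) :: AP] | D=[(∅, ∅, ∅)]]
step 7: [S=[0] | E={u↦4} | C=[(λx. 0) :: AP :: (λz. 9) :: AP] | D=[(∅, ∅, ∅)]]
step 8: [S=[clo(λx. 0, {u↦4}) :: 0] | E={u↦4} | C=[AP :: (λz. 9) :: AP] | D=[(∅, ∅, ∅)]]
step 9: [S=∅ | E={x↦0, u↦4} | C=[0] | D=[(∅, {u↦4}, [(λz. 9) :: AP]) :: (∅, ∅, ∅)]]
step 10: [S=[0] | E={x↦0, u↦4} | C=∅ | D=[(∅, {u↦4}, [(λz. 9) :: AP]) :: (∅, ∅, ∅)]]
step 11: [S=[0] | E={u↦4} | C=[(λz. 9) :: AP] | D=[(∅, ∅, ∅)]]
step 12: [S=[clo(λz. 9, {u↦4}) :: 0] | E={u↦4} | C=[AP] | D=[(∅, ∅, ∅)]]
step 13: [S=∅ | E={z↦0, u↦4} | C=[9] | D=[(∅, {u↦4}, ∅) :: (∅, ∅, ∅)]]
step 14: [S=[9] | E={z↦0, u↦4} | C=∅ | D=[(∅, {u↦4}, ∅) :: (∅, ∅, ∅)]]
step 15: [S=[9] | E={u↦4} | C=∅ | D=[(∅, ∅, ∅)]]
step 16: [S=[9] | E=∅ | C=∅ | D=∅]
→ final value 9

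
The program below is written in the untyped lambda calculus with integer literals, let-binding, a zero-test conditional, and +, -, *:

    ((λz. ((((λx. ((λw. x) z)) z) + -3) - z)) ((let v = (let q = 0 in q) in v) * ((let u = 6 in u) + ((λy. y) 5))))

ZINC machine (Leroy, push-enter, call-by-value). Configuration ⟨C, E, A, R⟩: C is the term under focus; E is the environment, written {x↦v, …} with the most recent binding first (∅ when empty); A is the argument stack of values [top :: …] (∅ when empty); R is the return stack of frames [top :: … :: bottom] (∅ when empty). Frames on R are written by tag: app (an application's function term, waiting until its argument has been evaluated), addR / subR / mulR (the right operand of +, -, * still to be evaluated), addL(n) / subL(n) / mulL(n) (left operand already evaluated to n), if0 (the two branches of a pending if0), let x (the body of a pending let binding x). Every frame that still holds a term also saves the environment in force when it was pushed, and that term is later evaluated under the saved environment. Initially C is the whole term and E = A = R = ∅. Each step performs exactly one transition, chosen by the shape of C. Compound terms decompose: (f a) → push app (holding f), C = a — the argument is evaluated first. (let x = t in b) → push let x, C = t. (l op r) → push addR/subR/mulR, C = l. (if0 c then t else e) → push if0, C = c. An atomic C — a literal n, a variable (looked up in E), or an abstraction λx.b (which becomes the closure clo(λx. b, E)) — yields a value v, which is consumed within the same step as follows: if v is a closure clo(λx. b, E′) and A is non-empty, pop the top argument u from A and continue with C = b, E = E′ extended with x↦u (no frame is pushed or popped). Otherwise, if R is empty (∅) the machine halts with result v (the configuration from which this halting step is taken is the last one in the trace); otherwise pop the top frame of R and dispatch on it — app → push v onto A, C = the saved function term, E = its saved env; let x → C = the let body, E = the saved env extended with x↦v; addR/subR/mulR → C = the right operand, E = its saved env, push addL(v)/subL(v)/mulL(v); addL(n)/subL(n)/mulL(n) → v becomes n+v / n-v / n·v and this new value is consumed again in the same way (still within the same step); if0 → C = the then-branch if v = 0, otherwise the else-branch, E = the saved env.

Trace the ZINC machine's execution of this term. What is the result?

0. <C=((λz. ((((λx. ((λw. x) z)) z) + -3) - z)) ((let v = (let q = 0 in q) in v) * ((let u = 6 in u) + ((λy. y) 5)))), E=∅, A=∅, R=∅>
1. <C=((let v = (let q = 0 in q) in v) * ((let u = 6 in u) + ((λy. y) 5))), E=∅, A=∅, R=[app]>
2. <C=(let v = (let q = 0 in q) in v), E=∅, A=∅, R=[mulR :: app]>
3. <C=(let q = 0 in q), E=∅, A=∅, R=[let v :: mulR :: app]>
4. <C=0, E=∅, A=∅, R=[let q :: let v :: mulR :: app]>
5. <C=q, E={q↦0}, A=∅, R=[let v :: mulR :: app]>
6. <C=v, E={v↦0}, A=∅, R=[mulR :: app]>
7. <C=((let u = 6 in u) + ((λy. y) 5)), E=∅, A=∅, R=[mulL(0) :: app]>
8. <C=(let u = 6 in u), E=∅, A=∅, R=[addR :: mulL(0) :: app]>
9. <C=6, E=∅, A=∅, R=[let u :: addR :: mulL(0) :: app]>
10. <C=u, E={u↦6}, A=∅, R=[addR :: mulL(0) :: app]>
11. <C=((λy. y) 5), E=∅, A=∅, R=[addL(6) :: mulL(0) :: app]>
12. <C=5, E=∅, A=∅, R=[app :: addL(6) :: mulL(0) :: app]>
13. <C=(λy. y), E=∅, A=[5], R=[addL(6) :: mulL(0) :: app]>
14. <C=y, E={y↦5}, A=∅, R=[addL(6) :: mulL(0) :: app]>
15. <C=(λz. ((((λx. ((λw. x) z)) z) + -3) - z)), E=∅, A=[0], R=∅>
16. <C=((((λx. ((λw. x) z)) z) + -3) - z), E={z↦0}, A=∅, R=∅>
17. <C=(((λx. ((λw. x) z)) z) + -3), E={z↦0}, A=∅, R=[subR]>
18. <C=((λx. ((λw. x) z)) z), E={z↦0}, A=∅, R=[addR :: subR]>
19. <C=z, E={z↦0}, A=∅, R=[app :: addR :: subR]>
20. <C=(λx. ((λw. x) z)), E={z↦0}, A=[0], R=[addR :: subR]>
21. <C=((λw. x) z), E={x↦0, z↦0}, A=∅, R=[addR :: subR]>
22. <C=z, E={x↦0, z↦0}, A=∅, R=[app :: addR :: subR]>
23. <C=(λw. x), E={x↦0, z↦0}, A=[0], R=[addR :: subR]>
24. <C=x, E={w↦0, x↦0, z↦0}, A=∅, R=[addR :: subR]>
25. <C=-3, E={z↦0}, A=∅, R=[addL(0) :: subR]>
26. <C=z, E={z↦0}, A=∅, R=[subL(-3)]>
→ final value -3

Answer: -3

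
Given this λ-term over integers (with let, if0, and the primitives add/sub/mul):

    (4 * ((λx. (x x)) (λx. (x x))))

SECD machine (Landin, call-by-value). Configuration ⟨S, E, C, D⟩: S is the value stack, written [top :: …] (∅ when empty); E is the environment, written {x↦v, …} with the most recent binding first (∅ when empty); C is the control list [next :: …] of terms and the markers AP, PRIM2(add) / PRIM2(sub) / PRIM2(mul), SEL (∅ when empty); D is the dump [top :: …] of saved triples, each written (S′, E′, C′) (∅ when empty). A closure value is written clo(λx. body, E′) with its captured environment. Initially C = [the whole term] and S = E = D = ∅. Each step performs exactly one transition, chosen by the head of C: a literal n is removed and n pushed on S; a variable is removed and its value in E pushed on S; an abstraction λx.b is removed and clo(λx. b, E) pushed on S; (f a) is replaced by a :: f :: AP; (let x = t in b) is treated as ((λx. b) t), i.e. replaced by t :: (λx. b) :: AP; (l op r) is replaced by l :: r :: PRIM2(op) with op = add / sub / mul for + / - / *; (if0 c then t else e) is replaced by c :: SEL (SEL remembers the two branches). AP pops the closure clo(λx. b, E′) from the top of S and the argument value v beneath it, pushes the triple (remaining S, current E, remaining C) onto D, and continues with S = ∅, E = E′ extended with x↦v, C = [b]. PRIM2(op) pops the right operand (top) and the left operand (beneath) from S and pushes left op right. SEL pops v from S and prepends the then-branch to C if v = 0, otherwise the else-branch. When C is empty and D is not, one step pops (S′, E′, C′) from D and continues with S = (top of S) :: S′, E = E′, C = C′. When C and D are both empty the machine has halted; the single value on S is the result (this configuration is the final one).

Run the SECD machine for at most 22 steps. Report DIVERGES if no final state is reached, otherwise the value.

Answer: DIVERGES (no final state within 22 steps)

Machine steps:
0. [S=∅ | E=∅ | C=[(4 * ((λx. (x x)) (λx. (x x))))] | D=∅]
1. [S=∅ | E=∅ | C=[4 :: ((λx. (x x)) (λx. (x x))) :: PRIM2(mul)] | D=∅]
2. [S=[4] | E=∅ | C=[((λx. (x x)) (λx. (x x))) :: PRIM2(mul)] | D=∅]
3. [S=[4] | E=∅ | C=[(λx. (x x)) :: (λx. (x x)) :: AP :: PRIM2(mul)] | D=∅]
4. [S=[clo(λx. (x x), ∅) :: 4] | E=∅ | C=[(λx. (x x)) :: AP :: PRIM2(mul)] | D=∅]
5. [S=[clo(λx. (x x), ∅) :: clo(λx. (x x), ∅) :: 4] | E=∅ | C=[AP :: PRIM2(mul)] | D=∅]
6. [S=∅ | E={x↦clo(λx. (x x), ∅)} | C=[(x x)] | D=[([4], ∅, [PRIM2(mul)])]]
7. [S=∅ | E={x↦clo(λx. (x x), ∅)} | C=[x :: x :: AP] | D=[([4], ∅, [PRIM2(mul)])]]
8. [S=[clo(λx. (x x), ∅)] | E={x↦clo(λx. (x x), ∅)} | C=[x :: AP] | D=[([4], ∅, [PRIM2(mul)])]]
9. [S=[clo(λx. (x x), ∅) :: clo(λx. (x x), ∅)] | E={x↦clo(λx. (x x), ∅)} | C=[AP] | D=[([4], ∅, [PRIM2(mul)])]]
10. [S=∅ | E={x↦clo(λx. (x x), ∅)} | C=[(x x)] | D=[(∅, {x↦clo(λx. (x x), ∅)}, ∅) :: ([4], ∅, [PRIM2(mul)])]]
11. [S=∅ | E={x↦clo(λx. (x x), ∅)} | C=[x :: x :: AP] | D=[(∅, {x↦clo(λx. (x x), ∅)}, ∅) :: ([4], ∅, [PRIM2(mul)])]]
12. [S=[clo(λx. (x x), ∅)] | E={x↦clo(λx. (x x), ∅)} | C=[x :: AP] | D=[(∅, {x↦clo(λx. (x x), ∅)}, ∅) :: ([4], ∅, [PRIM2(mul)])]]
13. [S=[clo(λx. (x x), ∅) :: clo(λx. (x x), ∅)] | E={x↦clo(λx. (x x), ∅)} | C=[AP] | D=[(∅, {x↦clo(λx. (x x), ∅)}, ∅) :: ([4], ∅, [PRIM2(mul)])]]
14. [S=∅ | E={x↦clo(λx. (x x), ∅)} | C=[(x x)] | D=[(∅, {x↦clo(λx. (x x), ∅)}, ∅) :: (∅, {x↦clo(λx. (x x), ∅)}, ∅) :: ([4], ∅, [PRIM2(mul)])]]
15. [S=∅ | E={x↦clo(λx. (x x), ∅)} | C=[x :: x :: AP] | D=[(∅, {x↦clo(λx. (x x), ∅)}, ∅) :: (∅, {x↦clo(λx. (x x), ∅)}, ∅) :: ([4], ∅, [PRIM2(mul)])]]
16. [S=[clo(λx. (x x), ∅)] | E={x↦clo(λx. (x x), ∅)} | C=[x :: AP] | D=[(∅, {x↦clo(λx. (x x), ∅)}, ∅) :: (∅, {x↦clo(λx. (x x), ∅)}, ∅) :: ([4], ∅, [PRIM2(mul)])]]
17. [S=[clo(λx. (x x), ∅) :: clo(λx. (x x), ∅)] | E={x↦clo(λx. (x x), ∅)} | C=[AP] | D=[(∅, {x↦clo(λx. (x x), ∅)}, ∅) :: (∅, {x↦clo(λx. (x x), ∅)}, ∅) :: ([4], ∅, [PRIM2(mul)])]]
18. [S=∅ | E={x↦clo(λx. (x x), ∅)} | C=[(x x)] | D=[(∅, {x↦clo(λx. (x x), ∅)}, ∅) :: (∅, {x↦clo(λx. (x x), ∅)}, ∅) :: (∅, {x↦clo(λx. (x x), ∅)}, ∅) :: ([4], ∅, [PRIM2(mul)])]]
19. [S=∅ | E={x↦clo(λx. (x x), ∅)} | C=[x :: x :: AP] | D=[(∅, {x↦clo(λx. (x x), ∅)}, ∅) :: (∅, {x↦clo(λx. (x x), ∅)}, ∅) :: (∅, {x↦clo(λx. (x x), ∅)}, ∅) :: ([4], ∅, [PRIM2(mul)])]]
20. [S=[clo(λx. (x x), ∅)] | E={x↦clo(λx. (x x), ∅)} | C=[x :: AP] | D=[(∅, {x↦clo(λx. (x x), ∅)}, ∅) :: (∅, {x↦clo(λx. (x x), ∅)}, ∅) :: (∅, {x↦clo(λx. (x x), ∅)}, ∅) :: ([4], ∅, [PRIM2(mul)])]]
21. [S=[clo(λx. (x x), ∅) :: clo(λx. (x x), ∅)] | E={x↦clo(λx. (x x), ∅)} | C=[AP] | D=[(∅, {x↦clo(λx. (x x), ∅)}, ∅) :: (∅, {x↦clo(λx. (x x), ∅)}, ∅) :: (∅, {x↦clo(λx. (x x), ∅)}, ∅) :: ([4], ∅, [PRIM2(mul)])]]
22. [S=∅ | E={x↦clo(λx. (x x), ∅)} | C=[(x x)] | D=[(∅, {x↦clo(λx. (x x), ∅)}, ∅) :: (∅, {x↦clo(λx. (x x), ∅)}, ∅) :: (∅, {x↦clo(λx. (x x), ∅)}, ∅) :: (∅, {x↦clo(λx. (x x), ∅)}, ∅) :: ([4], ∅, [PRIM2(mul)])]]
→ 22 transitions taken and the configuration is still not final: no result within 22 steps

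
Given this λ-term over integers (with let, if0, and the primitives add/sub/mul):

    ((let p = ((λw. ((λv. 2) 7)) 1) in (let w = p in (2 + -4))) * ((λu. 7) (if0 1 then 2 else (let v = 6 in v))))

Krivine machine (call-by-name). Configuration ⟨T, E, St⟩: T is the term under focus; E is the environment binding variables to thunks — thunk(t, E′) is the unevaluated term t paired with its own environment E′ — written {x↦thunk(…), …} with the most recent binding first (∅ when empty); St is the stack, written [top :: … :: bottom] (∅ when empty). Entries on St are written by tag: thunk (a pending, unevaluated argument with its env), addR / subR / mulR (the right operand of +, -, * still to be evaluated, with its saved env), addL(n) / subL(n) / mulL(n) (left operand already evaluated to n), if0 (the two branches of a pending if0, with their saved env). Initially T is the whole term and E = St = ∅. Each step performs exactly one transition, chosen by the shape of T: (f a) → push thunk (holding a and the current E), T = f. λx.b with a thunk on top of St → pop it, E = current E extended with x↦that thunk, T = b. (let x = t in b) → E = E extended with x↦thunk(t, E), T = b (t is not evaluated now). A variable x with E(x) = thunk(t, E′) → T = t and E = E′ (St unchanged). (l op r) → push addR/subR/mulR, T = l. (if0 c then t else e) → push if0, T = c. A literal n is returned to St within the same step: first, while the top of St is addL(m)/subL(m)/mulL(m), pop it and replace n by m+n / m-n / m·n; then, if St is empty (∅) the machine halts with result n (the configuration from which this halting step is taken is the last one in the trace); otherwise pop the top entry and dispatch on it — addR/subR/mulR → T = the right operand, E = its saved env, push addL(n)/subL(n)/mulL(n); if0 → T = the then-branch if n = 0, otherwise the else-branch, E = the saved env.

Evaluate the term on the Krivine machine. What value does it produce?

Answer: -14

Machine steps:
0. <T=((let p = ((λw. ((λv. 2) 7)) 1) in (let w = p in (2 + -4))) * ((λu. 7) (if0 1 then 2 else (let v = 6 in v)))), E=∅, St=∅>
1. <T=(let p = ((λw. ((λv. 2) 7)) 1) in (let w = p in (2 + -4))), E=∅, St=[mulR]>
2. <T=(let w = p in (2 + -4)), E={p↦thunk(((λw. ((λv. 2) 7)) 1), ∅)}, St=[mulR]>
3. <T=(2 + -4), E={w↦thunk(p, {p↦thunk(((λw. ((λv. 2) 7)) 1), ∅)}), p↦thunk(((λw. ((λv. 2) 7)) 1), ∅)}, St=[mulR]>
4. <T=2, E={w↦thunk(p, {p↦thunk(((λw. ((λv. 2) 7)) 1), ∅)}), p↦thunk(((λw. ((λv. 2) 7)) 1), ∅)}, St=[addR :: mulR]>
5. <T=-4, E={w↦thunk(p, {p↦thunk(((λw. ((λv. 2) 7)) 1), ∅)}), p↦thunk(((λw. ((λv. 2) 7)) 1), ∅)}, St=[addL(2) :: mulR]>
6. <T=((λu. 7) (if0 1 then 2 else (let v = 6 in v))), E=∅, St=[mulL(-2)]>
7. <T=(λu. 7), E=∅, St=[thunk :: mulL(-2)]>
8. <T=7, E={u↦thunk((if0 1 then 2 else (let v = 6 in v)), ∅)}, St=[mulL(-2)]>
→ final value -14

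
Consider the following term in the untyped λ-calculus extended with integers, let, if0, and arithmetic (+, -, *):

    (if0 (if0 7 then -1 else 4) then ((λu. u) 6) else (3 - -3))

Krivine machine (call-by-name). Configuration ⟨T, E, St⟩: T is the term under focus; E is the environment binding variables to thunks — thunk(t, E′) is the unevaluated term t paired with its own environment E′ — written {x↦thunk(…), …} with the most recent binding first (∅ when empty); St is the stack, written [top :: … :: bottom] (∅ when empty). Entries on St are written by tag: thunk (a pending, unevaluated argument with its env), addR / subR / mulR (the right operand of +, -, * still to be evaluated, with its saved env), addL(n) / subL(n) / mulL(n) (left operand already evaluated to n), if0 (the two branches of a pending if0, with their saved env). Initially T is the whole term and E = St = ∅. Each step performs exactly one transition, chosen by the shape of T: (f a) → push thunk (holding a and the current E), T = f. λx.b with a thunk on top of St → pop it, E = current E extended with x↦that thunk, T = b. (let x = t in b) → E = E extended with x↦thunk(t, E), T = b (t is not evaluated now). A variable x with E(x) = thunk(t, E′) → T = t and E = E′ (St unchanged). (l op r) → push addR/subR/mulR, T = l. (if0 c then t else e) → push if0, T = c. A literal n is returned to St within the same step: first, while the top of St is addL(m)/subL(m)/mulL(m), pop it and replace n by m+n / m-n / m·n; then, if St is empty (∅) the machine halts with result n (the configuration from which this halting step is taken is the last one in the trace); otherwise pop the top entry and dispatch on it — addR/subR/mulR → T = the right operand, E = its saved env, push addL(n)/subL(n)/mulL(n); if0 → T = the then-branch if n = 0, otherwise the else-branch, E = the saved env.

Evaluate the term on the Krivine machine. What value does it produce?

step 0: <T=(if0 (if0 7 then -1 else 4) then ((λu. u) 6) else (3 - -3)), E=∅, St=∅>
step 1: <T=(if0 7 then -1 else 4), E=∅, St=[if0]>
step 2: <T=7, E=∅, St=[if0 :: if0]>
step 3: <T=4, E=∅, St=[if0]>
step 4: <T=(3 - -3), E=∅, St=∅>
step 5: <T=3, E=∅, St=[subR]>
step 6: <T=-3, E=∅, St=[subL(3)]>
→ final value 6

Answer: 6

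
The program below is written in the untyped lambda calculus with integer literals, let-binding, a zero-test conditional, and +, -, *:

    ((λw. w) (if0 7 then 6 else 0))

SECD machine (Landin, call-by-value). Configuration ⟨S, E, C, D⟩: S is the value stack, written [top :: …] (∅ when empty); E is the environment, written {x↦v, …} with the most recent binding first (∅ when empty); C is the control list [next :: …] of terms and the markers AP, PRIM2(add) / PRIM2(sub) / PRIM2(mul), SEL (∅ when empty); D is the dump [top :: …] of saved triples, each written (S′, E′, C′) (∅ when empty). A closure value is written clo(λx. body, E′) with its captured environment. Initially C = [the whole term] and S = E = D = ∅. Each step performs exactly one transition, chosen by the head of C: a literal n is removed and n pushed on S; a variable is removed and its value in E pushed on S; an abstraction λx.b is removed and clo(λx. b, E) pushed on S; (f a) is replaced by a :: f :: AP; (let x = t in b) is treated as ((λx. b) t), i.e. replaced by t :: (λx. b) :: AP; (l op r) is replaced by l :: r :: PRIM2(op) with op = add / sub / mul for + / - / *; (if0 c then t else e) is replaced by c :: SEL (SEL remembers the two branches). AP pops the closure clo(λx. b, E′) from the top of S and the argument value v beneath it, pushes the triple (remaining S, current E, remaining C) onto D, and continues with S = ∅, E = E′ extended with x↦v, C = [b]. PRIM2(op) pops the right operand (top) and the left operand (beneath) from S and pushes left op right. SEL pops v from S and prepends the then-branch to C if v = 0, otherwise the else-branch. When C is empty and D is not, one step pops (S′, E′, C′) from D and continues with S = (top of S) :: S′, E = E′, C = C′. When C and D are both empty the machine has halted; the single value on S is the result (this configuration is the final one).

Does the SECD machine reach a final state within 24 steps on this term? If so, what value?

Answer: 0

Execution trace:
[0] ⟨S=∅; E=∅; C=[((λw. w) (if0 7 then 6 else 0))]; D=∅⟩
[1] ⟨S=∅; E=∅; C=[(if0 7 then 6 else 0) :: (λw. w) :: AP]; D=∅⟩
[2] ⟨S=∅; E=∅; C=[7 :: SEL :: (λw. w) :: AP]; D=∅⟩
[3] ⟨S=[7]; E=∅; C=[SEL :: (λw. w) :: AP]; D=∅⟩
[4] ⟨S=∅; E=∅; C=[0 :: (λw. w) :: AP]; D=∅⟩
[5] ⟨S=[0]; E=∅; C=[(λw. w) :: AP]; D=∅⟩
[6] ⟨S=[clo(λw. w, ∅) :: 0]; E=∅; C=[AP]; D=∅⟩
[7] ⟨S=∅; E={w↦0}; C=[w]; D=[(∅, ∅, ∅)]⟩
[8] ⟨S=[0]; E={w↦0}; C=∅; D=[(∅, ∅, ∅)]⟩
[9] ⟨S=[0]; E=∅; C=∅; D=∅⟩
→ final value 0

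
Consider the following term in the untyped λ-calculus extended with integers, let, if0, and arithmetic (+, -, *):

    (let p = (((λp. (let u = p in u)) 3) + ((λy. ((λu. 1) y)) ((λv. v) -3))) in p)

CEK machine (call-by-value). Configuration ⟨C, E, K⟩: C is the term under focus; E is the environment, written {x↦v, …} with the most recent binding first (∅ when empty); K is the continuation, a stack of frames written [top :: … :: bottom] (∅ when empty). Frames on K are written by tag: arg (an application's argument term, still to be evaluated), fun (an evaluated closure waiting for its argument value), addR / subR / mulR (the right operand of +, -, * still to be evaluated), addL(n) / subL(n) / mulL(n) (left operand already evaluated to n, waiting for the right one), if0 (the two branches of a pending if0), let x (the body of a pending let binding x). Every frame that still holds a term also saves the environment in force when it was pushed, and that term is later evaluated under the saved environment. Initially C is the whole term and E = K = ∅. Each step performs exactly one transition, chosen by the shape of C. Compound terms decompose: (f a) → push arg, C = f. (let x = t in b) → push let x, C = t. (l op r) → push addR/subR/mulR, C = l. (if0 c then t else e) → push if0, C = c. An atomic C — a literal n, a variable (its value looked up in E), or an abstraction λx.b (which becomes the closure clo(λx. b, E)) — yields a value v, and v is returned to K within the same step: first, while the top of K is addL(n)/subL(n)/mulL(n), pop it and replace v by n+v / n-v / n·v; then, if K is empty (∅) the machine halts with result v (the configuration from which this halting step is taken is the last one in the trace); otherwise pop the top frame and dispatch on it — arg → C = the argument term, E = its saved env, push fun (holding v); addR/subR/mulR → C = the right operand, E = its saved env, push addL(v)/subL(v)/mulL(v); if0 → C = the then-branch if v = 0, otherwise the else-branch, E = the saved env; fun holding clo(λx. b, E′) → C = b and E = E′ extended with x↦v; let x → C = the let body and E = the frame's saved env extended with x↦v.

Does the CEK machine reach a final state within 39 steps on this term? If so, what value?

[0] [C=(let p = (((λp. (let u = p in u)) 3) + ((λy. ((λu. 1) y)) ((λv. v) -3))) in p) | E=∅ | K=∅]
[1] [C=(((λp. (let u = p in u)) 3) + ((λy. ((λu. 1) y)) ((λv. v) -3))) | E=∅ | K=[let p]]
[2] [C=((λp. (let u = p in u)) 3) | E=∅ | K=[addR :: let p]]
[3] [C=(λp. (let u = p in u)) | E=∅ | K=[arg :: addR :: let p]]
[4] [C=3 | E=∅ | K=[fun :: addR :: let p]]
[5] [C=(let u = p in u) | E={p↦3} | K=[addR :: let p]]
[6] [C=p | E={p↦3} | K=[let u :: addR :: let p]]
[7] [C=u | E={u↦3, p↦3} | K=[addR :: let p]]
[8] [C=((λy. ((λu. 1) y)) ((λv. v) -3)) | E=∅ | K=[addL(3) :: let p]]
[9] [C=(λy. ((λu. 1) y)) | E=∅ | K=[arg :: addL(3) :: let p]]
[10] [C=((λv. v) -3) | E=∅ | K=[fun :: addL(3) :: let p]]
[11] [C=(λv. v) | E=∅ | K=[arg :: fun :: addL(3) :: let p]]
[12] [C=-3 | E=∅ | K=[fun :: fun :: addL(3) :: let p]]
[13] [C=v | E={v↦-3} | K=[fun :: addL(3) :: let p]]
[14] [C=((λu. 1) y) | E={y↦-3} | K=[addL(3) :: let p]]
[15] [C=(λu. 1) | E={y↦-3} | K=[arg :: addL(3) :: let p]]
[16] [C=y | E={y↦-3} | K=[fun :: addL(3) :: let p]]
[17] [C=1 | E={u↦-3, y↦-3} | K=[addL(3) :: let p]]
[18] [C=p | E={p↦4} | K=∅]
→ final value 4

Answer: 4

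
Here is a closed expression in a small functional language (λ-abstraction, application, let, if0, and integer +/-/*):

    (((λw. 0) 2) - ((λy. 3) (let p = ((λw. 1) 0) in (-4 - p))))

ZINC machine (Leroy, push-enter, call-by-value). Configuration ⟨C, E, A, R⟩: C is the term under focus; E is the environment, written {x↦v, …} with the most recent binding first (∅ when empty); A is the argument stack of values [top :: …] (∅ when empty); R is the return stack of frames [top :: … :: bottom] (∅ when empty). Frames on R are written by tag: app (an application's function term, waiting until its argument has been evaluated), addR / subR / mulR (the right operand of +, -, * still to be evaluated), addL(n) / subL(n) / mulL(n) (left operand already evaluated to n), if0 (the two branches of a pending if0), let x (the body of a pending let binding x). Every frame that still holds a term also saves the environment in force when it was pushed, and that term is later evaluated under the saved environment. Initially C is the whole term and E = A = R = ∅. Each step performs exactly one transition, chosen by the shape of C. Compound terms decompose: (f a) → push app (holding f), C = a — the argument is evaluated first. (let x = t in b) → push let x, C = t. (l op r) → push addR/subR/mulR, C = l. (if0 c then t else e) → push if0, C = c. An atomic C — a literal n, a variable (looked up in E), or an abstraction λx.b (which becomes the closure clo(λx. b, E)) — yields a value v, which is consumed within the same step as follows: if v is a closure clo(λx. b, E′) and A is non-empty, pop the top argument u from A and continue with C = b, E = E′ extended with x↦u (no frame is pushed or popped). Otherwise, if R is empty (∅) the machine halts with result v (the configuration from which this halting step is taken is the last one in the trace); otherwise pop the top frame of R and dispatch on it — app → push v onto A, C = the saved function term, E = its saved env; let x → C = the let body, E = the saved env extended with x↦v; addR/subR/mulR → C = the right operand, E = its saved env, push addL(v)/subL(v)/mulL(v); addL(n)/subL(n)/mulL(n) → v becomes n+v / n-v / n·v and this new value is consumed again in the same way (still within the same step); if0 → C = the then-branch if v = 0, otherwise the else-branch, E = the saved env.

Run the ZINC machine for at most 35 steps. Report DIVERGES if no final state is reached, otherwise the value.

step 0: <C=(((λw. 0) 2) - ((λy. 3) (let p = ((λw. 1) 0) in (-4 - p)))), E=∅, A=∅, R=∅>
step 1: <C=((λw. 0) 2), E=∅, A=∅, R=[subR]>
step 2: <C=2, E=∅, A=∅, R=[app :: subR]>
step 3: <C=(λw. 0), E=∅, A=[2], R=[subR]>
step 4: <C=0, E={w↦2}, A=∅, R=[subR]>
step 5: <C=((λy. 3) (let p = ((λw. 1) 0) in (-4 - p))), E=∅, A=∅, R=[subL(0)]>
step 6: <C=(let p = ((λw. 1) 0) in (-4 - p)), E=∅, A=∅, R=[app :: subL(0)]>
step 7: <C=((λw. 1) 0), E=∅, A=∅, R=[let p :: app :: subL(0)]>
step 8: <C=0, E=∅, A=∅, R=[app :: let p :: app :: subL(0)]>
step 9: <C=(λw. 1), E=∅, A=[0], R=[let p :: app :: subL(0)]>
step 10: <C=1, E={w↦0}, A=∅, R=[let p :: app :: subL(0)]>
step 11: <C=(-4 - p), E={p↦1}, A=∅, R=[app :: subL(0)]>
step 12: <C=-4, E={p↦1}, A=∅, R=[subR :: app :: subL(0)]>
step 13: <C=p, E={p↦1}, A=∅, R=[subL(-4) :: app :: subL(0)]>
step 14: <C=(λy. 3), E=∅, A=[-5], R=[subL(0)]>
step 15: <C=3, E={y↦-5}, A=∅, R=[subL(0)]>
→ final value -3

Answer: -3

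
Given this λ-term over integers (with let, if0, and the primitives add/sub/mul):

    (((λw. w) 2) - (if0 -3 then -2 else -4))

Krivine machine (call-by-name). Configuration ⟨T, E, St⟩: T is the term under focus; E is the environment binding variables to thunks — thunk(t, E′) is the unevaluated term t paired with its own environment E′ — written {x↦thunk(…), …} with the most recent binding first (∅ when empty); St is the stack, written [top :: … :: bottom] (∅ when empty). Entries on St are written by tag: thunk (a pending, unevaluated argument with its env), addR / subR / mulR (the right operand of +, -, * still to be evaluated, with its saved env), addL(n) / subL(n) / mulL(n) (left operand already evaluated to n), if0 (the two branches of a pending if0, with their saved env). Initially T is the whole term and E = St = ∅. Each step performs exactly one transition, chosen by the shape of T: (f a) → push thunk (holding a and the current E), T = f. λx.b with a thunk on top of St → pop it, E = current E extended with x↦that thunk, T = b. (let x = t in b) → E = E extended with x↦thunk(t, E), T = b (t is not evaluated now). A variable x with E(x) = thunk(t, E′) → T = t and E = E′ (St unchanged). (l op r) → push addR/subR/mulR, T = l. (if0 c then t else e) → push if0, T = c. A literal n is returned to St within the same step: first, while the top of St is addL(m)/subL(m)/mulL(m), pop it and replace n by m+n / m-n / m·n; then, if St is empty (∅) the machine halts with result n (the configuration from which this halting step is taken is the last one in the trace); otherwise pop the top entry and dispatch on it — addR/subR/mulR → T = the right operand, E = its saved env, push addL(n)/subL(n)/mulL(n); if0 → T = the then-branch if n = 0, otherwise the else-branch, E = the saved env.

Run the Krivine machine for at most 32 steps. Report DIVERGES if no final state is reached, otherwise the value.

Answer: 6

Execution trace:
step 0: ⟨T=(((λw. w) 2) - (if0 -3 then -2 else -4)); E=∅; St=∅⟩
step 1: ⟨T=((λw. w) 2); E=∅; St=[subR]⟩
step 2: ⟨T=(λw. w); E=∅; St=[thunk :: subR]⟩
step 3: ⟨T=w; E={w↦thunk(2, ∅)}; St=[subR]⟩
step 4: ⟨T=2; E=∅; St=[subR]⟩
step 5: ⟨T=(if0 -3 then -2 else -4); E=∅; St=[subL(2)]⟩
step 6: ⟨T=-3; E=∅; St=[if0 :: subL(2)]⟩
step 7: ⟨T=-4; E=∅; St=[subL(2)]⟩
→ final value 6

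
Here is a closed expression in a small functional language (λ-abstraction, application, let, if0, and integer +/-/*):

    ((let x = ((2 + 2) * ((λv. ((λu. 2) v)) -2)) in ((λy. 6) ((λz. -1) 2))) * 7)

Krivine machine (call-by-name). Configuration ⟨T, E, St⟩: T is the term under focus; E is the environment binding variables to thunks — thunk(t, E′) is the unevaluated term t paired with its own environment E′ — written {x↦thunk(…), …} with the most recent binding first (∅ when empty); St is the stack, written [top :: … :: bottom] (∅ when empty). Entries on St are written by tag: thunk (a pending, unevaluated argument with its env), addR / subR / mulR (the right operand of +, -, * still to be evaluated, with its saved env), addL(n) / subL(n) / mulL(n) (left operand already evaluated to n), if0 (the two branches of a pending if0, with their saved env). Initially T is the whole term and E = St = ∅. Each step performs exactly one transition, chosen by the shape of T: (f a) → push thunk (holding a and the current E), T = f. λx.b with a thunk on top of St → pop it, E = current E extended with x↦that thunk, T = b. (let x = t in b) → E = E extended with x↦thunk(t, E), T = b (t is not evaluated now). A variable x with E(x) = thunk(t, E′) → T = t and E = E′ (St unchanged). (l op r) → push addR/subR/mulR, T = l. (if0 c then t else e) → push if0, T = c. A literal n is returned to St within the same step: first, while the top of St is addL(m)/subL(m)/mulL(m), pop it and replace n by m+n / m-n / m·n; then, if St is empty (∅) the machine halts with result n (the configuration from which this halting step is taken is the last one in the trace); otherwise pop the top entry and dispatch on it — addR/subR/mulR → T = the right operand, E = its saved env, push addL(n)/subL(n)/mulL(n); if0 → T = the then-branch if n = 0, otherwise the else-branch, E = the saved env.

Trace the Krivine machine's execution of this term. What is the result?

t=0: ⟨T=((let x = ((2 + 2) * ((λv. ((λu. 2) v)) -2)) in ((λy. 6) ((λz. -1) 2))) * 7); E=∅; St=∅⟩
t=1: ⟨T=(let x = ((2 + 2) * ((λv. ((λu. 2) v)) -2)) in ((λy. 6) ((λz. -1) 2))); E=∅; St=[mulR]⟩
t=2: ⟨T=((λy. 6) ((λz. -1) 2)); E={x↦thunk(((2 + 2) * ((λv. ((λu. 2) v)) -2)), ∅)}; St=[mulR]⟩
t=3: ⟨T=(λy. 6); E={x↦thunk(((2 + 2) * ((λv. ((λu. 2) v)) -2)), ∅)}; St=[thunk :: mulR]⟩
t=4: ⟨T=6; E={y↦thunk(((λz. -1) 2), {x↦thunk(((2 + 2) * ((λv. ((λu. 2) v)) -2)), ∅)}), x↦thunk(((2 + 2) * ((λv. ((λu. 2) v)) -2)), ∅)}; St=[mulR]⟩
t=5: ⟨T=7; E=∅; St=[mulL(6)]⟩
→ final value 42

Answer: 42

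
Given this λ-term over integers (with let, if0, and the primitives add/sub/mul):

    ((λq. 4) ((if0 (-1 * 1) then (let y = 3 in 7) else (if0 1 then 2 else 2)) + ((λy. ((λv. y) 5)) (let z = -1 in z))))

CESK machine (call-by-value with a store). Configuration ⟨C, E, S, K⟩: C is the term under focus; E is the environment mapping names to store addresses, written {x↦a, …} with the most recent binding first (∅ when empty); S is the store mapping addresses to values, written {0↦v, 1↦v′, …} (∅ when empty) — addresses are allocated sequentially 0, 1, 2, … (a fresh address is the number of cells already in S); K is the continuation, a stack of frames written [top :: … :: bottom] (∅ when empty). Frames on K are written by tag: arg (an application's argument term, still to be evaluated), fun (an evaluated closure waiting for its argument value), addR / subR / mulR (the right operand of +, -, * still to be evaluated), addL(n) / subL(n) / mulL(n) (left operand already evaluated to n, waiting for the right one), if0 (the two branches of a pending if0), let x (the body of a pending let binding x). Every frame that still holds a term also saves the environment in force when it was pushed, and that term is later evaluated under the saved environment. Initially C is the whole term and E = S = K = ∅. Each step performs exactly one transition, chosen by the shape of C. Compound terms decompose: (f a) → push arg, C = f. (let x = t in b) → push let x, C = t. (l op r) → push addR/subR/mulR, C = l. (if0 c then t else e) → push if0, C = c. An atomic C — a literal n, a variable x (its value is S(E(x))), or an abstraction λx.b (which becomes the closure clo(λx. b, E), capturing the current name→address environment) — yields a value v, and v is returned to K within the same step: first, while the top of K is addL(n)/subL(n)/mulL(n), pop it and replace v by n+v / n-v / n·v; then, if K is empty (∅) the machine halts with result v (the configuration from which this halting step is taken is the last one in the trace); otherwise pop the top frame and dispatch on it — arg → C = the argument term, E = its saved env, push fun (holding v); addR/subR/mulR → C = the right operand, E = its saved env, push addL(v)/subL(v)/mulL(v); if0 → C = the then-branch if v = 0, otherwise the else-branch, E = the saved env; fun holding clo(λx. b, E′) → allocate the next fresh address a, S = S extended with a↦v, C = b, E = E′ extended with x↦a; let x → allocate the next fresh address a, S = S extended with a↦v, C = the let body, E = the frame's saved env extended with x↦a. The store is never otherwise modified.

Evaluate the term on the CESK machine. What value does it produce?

Answer: 4

Execution trace:
0. ⟨C=((λq. 4) ((if0 (-1 * 1) then (let y = 3 in 7) else (if0 1 then 2 else 2)) + ((λy. ((λv. y) 5)) (let z = -1 in z)))); E=∅; S=∅; K=∅⟩
1. ⟨C=(λq. 4); E=∅; S=∅; K=[arg]⟩
2. ⟨C=((if0 (-1 * 1) then (let y = 3 in 7) else (if0 1 then 2 else 2)) + ((λy. ((λv. y) 5)) (let z = -1 in z))); E=∅; S=∅; K=[fun]⟩
3. ⟨C=(if0 (-1 * 1) then (let y = 3 in 7) else (if0 1 then 2 else 2)); E=∅; S=∅; K=[addR :: fun]⟩
4. ⟨C=(-1 * 1); E=∅; S=∅; K=[if0 :: addR :: fun]⟩
5. ⟨C=-1; E=∅; S=∅; K=[mulR :: if0 :: addR :: fun]⟩
6. ⟨C=1; E=∅; S=∅; K=[mulL(-1) :: if0 :: addR :: fun]⟩
7. ⟨C=(if0 1 then 2 else 2); E=∅; S=∅; K=[addR :: fun]⟩
8. ⟨C=1; E=∅; S=∅; K=[if0 :: addR :: fun]⟩
9. ⟨C=2; E=∅; S=∅; K=[addR :: fun]⟩
10. ⟨C=((λy. ((λv. y) 5)) (let z = -1 in z)); E=∅; S=∅; K=[addL(2) :: fun]⟩
11. ⟨C=(λy. ((λv. y) 5)); E=∅; S=∅; K=[arg :: addL(2) :: fun]⟩
12. ⟨C=(let z = -1 in z); E=∅; S=∅; K=[fun :: addL(2) :: fun]⟩
13. ⟨C=-1; E=∅; S=∅; K=[let z :: fun :: addL(2) :: fun]⟩
14. ⟨C=z; E={z↦0}; S={0↦-1}; K=[fun :: addL(2) :: fun]⟩
15. ⟨C=((λv. y) 5); E={y↦1}; S={0↦-1, 1↦-1}; K=[addL(2) :: fun]⟩
16. ⟨C=(λv. y); E={y↦1}; S={0↦-1, 1↦-1}; K=[arg :: addL(2) :: fun]⟩
17. ⟨C=5; E={y↦1}; S={0↦-1, 1↦-1}; K=[fun :: addL(2) :: fun]⟩
18. ⟨C=y; E={v↦2, y↦1}; S={0↦-1, 1↦-1, 2↦5}; K=[addL(2) :: fun]⟩
19. ⟨C=4; E={q↦3}; S={0↦-1, 1↦-1, 2↦5, 3↦1}; K=∅⟩
→ final value 4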